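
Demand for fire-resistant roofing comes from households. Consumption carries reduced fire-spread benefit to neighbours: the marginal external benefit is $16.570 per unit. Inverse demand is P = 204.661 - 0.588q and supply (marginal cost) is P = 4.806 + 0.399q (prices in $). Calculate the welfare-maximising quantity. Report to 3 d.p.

q* = 219.276

Social marginal benefit = demand + MEB = 221.231 - 0.588q.
Set SMB = MC: 221.231 - 0.588q = 4.806 + 0.399q → q* = 219.2756.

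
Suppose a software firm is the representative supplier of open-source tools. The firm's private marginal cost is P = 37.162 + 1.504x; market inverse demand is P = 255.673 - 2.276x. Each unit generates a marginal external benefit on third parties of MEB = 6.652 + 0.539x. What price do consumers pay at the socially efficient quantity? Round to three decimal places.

Social marginal cost = private MC − MEB = 30.510 + 0.965x.
Set SMC = demand: 30.510 + 0.965x = 255.673 - 2.276x → x* = 69.4733.
Consumer price on the demand curve at x*: 255.673 − 2.276×69.4733 = 97.5518.

P = 97.552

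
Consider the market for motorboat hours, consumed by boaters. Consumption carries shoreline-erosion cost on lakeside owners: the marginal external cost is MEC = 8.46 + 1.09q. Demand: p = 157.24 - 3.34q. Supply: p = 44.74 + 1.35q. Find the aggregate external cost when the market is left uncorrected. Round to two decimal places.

Market equilibrium (private): 44.74 + 1.35q = 157.24 - 3.34q → q_m = 23.9872.
Total external cost = ∫₀^{q_m} (8.46 + 1.09q) dq = 8.46×23.9872 + ½×1.09×23.9872² = 516.5170.

516.52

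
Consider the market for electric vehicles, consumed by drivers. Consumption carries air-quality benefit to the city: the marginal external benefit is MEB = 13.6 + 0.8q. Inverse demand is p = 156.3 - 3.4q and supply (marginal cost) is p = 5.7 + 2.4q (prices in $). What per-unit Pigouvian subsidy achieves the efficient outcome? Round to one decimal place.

Social marginal benefit = demand + MEB = 169.9 - 2.6q.
Set SMB = MC: 169.9 - 2.6q = 5.7 + 2.4q → q* = 32.8400.
The Pigouvian subsidy equals MEB at q*: 13.6 + 0.8×32.8400 = 39.8720.

subsidy = $39.9 per unit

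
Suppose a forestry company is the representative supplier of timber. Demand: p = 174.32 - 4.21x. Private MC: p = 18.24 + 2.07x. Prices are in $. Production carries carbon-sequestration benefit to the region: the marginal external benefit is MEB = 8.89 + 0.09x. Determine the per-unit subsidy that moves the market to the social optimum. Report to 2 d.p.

subsidy = $11.29 per unit

Social marginal cost = private MC − MEB = 9.35 + 1.98x.
Set SMC = demand: 9.35 + 1.98x = 174.32 - 4.21x → x* = 26.6511.
The Pigouvian subsidy equals MEB at x*: 8.89 + 0.09×26.6511 = 11.2886.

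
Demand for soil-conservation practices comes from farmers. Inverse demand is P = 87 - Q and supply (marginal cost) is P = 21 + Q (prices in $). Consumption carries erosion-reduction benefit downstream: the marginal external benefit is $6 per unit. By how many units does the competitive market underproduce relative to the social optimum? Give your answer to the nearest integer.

Market equilibrium (private): 21 + Q = 87 - Q → Q_m = 33.0000.
Social marginal benefit = demand + MEB = 93 - Q.
Set SMB = MC: 93 - Q = 21 + Q → Q* = 36.0000.
Gap = |33.0000 − 36.0000| = 3.0000.

3 units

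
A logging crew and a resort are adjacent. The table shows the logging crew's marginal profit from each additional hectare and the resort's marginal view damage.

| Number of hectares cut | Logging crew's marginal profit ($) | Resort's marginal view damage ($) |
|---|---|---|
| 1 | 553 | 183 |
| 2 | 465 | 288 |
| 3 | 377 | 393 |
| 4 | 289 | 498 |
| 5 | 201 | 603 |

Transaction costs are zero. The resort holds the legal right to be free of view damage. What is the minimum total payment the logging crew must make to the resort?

Efficient level: marginal profit ≥ marginal view damage through level 2, so k* = 2.
With the resort holding the right, the logging crew must at least compensate total damage at k*: 183 + 288 = 471.

$471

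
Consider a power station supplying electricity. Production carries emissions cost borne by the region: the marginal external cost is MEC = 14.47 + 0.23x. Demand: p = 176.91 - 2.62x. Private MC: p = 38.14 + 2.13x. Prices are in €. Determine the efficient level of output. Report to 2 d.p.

Social marginal cost = private MC + MEC = 52.61 + 2.36x.
Set SMC = demand: 52.61 + 2.36x = 176.91 - 2.62x → x* = 24.9598.

x* = 24.96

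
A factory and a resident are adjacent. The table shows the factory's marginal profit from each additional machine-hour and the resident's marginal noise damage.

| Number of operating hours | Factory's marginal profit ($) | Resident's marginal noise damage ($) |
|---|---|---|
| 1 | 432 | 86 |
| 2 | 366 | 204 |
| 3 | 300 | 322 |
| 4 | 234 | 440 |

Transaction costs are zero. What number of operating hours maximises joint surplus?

Bargaining reaches the level where marginal profit last exceeds marginal noise damage.
That holds through level 2 (366 ≥ 204) but not at 3 (300 < 322).

2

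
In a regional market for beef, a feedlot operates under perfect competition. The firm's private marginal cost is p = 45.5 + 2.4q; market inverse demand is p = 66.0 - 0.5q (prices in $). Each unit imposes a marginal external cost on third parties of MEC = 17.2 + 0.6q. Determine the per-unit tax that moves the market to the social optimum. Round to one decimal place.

tax = $17.8 per unit

Social marginal cost = private MC + MEC = 62.7 + 3.0q.
Set SMC = demand: 62.7 + 3.0q = 66.0 - 0.5q → q* = 0.9429.
The Pigouvian tax equals MEC at q*: 17.2 + 0.6×0.9429 = 17.7657.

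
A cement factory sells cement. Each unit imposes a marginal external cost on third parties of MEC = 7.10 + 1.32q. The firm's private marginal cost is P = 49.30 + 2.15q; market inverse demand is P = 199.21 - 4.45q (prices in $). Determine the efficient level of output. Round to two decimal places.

q* = 18.03

Social marginal cost = private MC + MEC = 56.40 + 3.47q.
Set SMC = demand: 56.40 + 3.47q = 199.21 - 4.45q → q* = 18.0316.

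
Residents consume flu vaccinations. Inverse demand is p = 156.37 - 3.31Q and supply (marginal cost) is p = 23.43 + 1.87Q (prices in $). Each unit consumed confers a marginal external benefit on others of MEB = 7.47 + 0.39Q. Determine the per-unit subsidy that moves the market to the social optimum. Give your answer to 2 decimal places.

Social marginal benefit = demand + MEB = 163.84 - 2.92Q.
Set SMB = MC: 163.84 - 2.92Q = 23.43 + 1.87Q → Q* = 29.3132.
The Pigouvian subsidy equals MEB at Q*: 7.47 + 0.39×29.3132 = 18.9021.

subsidy = $18.90 per unit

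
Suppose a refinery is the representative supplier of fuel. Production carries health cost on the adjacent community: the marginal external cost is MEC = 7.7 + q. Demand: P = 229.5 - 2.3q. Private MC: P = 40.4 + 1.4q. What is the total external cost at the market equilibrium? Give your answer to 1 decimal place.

Market equilibrium (private): 40.4 + 1.4q = 229.5 - 2.3q → q_m = 51.1081.
Total external cost = ∫₀^{q_m} (7.7 + 1.0q) dq = 7.7×51.1081 + ½×1.0×51.1081² = 1699.5513.

1699.6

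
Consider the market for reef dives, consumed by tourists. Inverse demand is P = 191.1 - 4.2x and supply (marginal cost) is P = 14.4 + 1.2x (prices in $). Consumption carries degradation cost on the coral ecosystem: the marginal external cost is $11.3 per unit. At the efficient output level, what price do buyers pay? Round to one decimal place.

P = $62.5

Social marginal benefit = demand − MEC = 179.8 - 4.2x.
Set SMB = MC: 179.8 - 4.2x = 14.4 + 1.2x → x* = 30.6296.
Consumer price on the demand curve at x*: 191.1 − 4.2×30.6296 = 62.4557.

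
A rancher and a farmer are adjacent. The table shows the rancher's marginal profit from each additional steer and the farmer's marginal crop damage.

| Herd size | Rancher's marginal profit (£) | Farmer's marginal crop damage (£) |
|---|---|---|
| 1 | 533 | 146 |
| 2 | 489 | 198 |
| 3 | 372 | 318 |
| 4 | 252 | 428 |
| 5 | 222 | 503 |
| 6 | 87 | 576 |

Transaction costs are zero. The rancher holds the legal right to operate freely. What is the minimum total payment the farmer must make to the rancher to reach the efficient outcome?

Left alone the rancher would choose level 6 (marginal profit stays positive).
Efficient level: k* = 3 (marginal profit ≥ marginal crop damage through 3).
The farmer must at least cover the rancher's forgone profit from cutting 6→3: 252 + 222 + 87 = 561.

£561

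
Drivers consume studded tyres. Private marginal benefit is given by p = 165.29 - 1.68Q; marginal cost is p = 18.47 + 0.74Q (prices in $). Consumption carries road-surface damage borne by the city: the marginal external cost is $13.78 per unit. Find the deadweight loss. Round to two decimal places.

Market equilibrium (private): 18.47 + 0.74Q = 165.29 - 1.68Q → Q_m = 60.6694.
Social marginal benefit = demand − MEC = 151.51 - 1.68Q.
Set SMB = MC: 151.51 - 1.68Q = 18.47 + 0.74Q → Q* = 54.9752.
The loss is the area between SMB and MC from Q* to Q_m; with linear curves that's a triangle of height MEC(Q_m).
DWL = ½ × 5.6942 × 13.7800 = 39.2330.

DWL = $39.23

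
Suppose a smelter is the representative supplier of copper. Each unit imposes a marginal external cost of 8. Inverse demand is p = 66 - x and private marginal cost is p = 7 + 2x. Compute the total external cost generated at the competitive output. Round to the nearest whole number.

157

Market equilibrium (private): 7 + 2x = 66 - x → x_m = 19.6667.
Total external cost = MEC × x_m = 8 × 19.6667 = 157.3336.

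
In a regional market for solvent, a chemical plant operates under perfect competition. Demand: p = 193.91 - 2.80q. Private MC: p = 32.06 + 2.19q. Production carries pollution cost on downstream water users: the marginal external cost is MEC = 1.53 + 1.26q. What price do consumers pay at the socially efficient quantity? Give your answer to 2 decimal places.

P = 122.09

Social marginal cost = private MC + MEC = 33.59 + 3.45q.
Set SMC = demand: 33.59 + 3.45q = 193.91 - 2.80q → q* = 25.6512.
Consumer price on the demand curve at q*: 193.91 − 2.80×25.6512 = 122.0866.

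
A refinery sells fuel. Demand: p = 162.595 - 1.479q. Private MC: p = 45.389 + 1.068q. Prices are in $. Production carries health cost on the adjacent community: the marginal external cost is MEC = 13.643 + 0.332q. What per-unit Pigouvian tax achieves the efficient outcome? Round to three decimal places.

Social marginal cost = private MC + MEC = 59.032 + 1.400q.
Set SMC = demand: 59.032 + 1.400q = 162.595 - 1.479q → q* = 35.9719.
The Pigouvian tax equals MEC at q*: 13.643 + 0.332×35.9719 = 25.5857.

tax = $25.586 per unit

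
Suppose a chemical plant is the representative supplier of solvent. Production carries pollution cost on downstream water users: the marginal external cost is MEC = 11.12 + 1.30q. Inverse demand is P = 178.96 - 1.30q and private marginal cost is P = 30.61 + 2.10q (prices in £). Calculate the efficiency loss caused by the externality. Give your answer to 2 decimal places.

DWL = £489.63

Market equilibrium (private): 30.61 + 2.10q = 178.96 - 1.30q → q_m = 43.6324.
Social marginal cost = private MC + MEC = 41.73 + 3.40q.
Set SMC = demand: 41.73 + 3.40q = 178.96 - 1.30q → q* = 29.1979.
The welfare-loss triangle has base |q_m − q*| and height MEC(q_m) (the vertical gap between SMC and demand is zero at q* and MEC at q_m).
DWL = ½ × 14.4345 × 67.8421 = 489.6334.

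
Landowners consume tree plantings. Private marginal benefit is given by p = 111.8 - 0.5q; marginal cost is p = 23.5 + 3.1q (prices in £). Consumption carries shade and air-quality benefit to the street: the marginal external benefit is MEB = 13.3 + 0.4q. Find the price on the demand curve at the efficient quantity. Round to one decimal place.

P = £95.9

Social marginal benefit = demand + MEB = 125.1 - 0.1q.
Set SMB = MC: 125.1 - 0.1q = 23.5 + 3.1q → q* = 31.7500.
Consumer price on the demand curve at q*: 111.8 − 0.5×31.7500 = 95.9250.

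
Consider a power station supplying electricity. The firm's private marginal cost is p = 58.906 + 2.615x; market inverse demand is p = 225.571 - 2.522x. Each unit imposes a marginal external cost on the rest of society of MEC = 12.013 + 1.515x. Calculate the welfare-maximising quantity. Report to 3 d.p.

Social marginal cost = private MC + MEC = 70.919 + 4.130x.
Set SMC = demand: 70.919 + 4.130x = 225.571 - 2.522x → x* = 23.2489.

x* = 23.249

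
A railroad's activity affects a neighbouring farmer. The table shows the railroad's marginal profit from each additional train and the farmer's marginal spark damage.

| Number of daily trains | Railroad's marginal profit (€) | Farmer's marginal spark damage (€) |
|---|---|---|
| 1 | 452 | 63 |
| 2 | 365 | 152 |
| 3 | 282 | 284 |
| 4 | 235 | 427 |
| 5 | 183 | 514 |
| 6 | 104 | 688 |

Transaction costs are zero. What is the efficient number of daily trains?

2

Bargaining reaches the level where marginal profit last exceeds marginal spark damage.
That holds through level 2 (365 ≥ 152) but not at 3 (282 < 284).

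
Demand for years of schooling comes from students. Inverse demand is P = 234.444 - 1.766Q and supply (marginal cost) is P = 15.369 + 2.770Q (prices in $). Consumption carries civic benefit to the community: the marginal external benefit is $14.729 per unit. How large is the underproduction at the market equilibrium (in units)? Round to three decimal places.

3.247 units

Market equilibrium (private): 15.369 + 2.770Q = 234.444 - 1.766Q → Q_m = 48.2970.
Social marginal benefit = demand + MEB = 249.173 - 1.766Q.
Set SMB = MC: 249.173 - 1.766Q = 15.369 + 2.770Q → Q* = 51.5441.
Gap = |48.2970 − 51.5441| = 3.2471.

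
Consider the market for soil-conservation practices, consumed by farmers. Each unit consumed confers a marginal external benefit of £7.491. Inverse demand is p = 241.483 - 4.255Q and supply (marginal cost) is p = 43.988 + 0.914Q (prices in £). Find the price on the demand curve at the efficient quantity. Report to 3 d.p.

Social marginal benefit = demand + MEB = 248.974 - 4.255Q.
Set SMB = MC: 248.974 - 4.255Q = 43.988 + 0.914Q → Q* = 39.6568.
Consumer price on the demand curve at Q*: 241.483 − 4.255×39.6568 = 72.7433.

P = £72.743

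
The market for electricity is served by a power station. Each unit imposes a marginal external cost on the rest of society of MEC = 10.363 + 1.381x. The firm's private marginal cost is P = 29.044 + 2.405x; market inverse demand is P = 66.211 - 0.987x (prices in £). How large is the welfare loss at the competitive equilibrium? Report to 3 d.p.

DWL = £68.091

Market equilibrium (private): 29.044 + 2.405x = 66.211 - 0.987x → x_m = 10.9573.
Social marginal cost = private MC + MEC = 39.407 + 3.786x.
Set SMC = demand: 39.407 + 3.786x = 66.211 - 0.987x → x* = 5.6158.
The loss is the area between SMC and demand from x* to x_m; with linear curves that's a triangle of height MEC(x_m).
DWL = ½ × 5.3415 × 25.4950 = 68.0908.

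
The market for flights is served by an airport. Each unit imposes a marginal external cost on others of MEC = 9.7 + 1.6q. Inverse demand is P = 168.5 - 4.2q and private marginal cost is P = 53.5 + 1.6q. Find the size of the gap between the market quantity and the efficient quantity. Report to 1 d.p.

5.6 units

Market equilibrium (private): 53.5 + 1.6q = 168.5 - 4.2q → q_m = 19.8276.
Social marginal cost = private MC + MEC = 63.2 + 3.2q.
Set SMC = demand: 63.2 + 3.2q = 168.5 - 4.2q → q* = 14.2297.
Gap = |19.8276 − 14.2297| = 5.5979.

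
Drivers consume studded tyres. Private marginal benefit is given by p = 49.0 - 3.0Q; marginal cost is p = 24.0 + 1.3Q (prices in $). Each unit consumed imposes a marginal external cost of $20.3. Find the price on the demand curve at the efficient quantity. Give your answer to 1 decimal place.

P = $45.7

Social marginal benefit = demand − MEC = 28.7 - 3.0Q.
Set SMB = MC: 28.7 - 3.0Q = 24.0 + 1.3Q → Q* = 1.0930.
Consumer price on the demand curve at Q*: 49.0 − 3.0×1.0930 = 45.7210.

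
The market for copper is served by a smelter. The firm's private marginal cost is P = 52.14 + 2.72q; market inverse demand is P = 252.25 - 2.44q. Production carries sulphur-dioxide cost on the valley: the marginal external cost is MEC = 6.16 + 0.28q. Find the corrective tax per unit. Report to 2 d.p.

Social marginal cost = private MC + MEC = 58.30 + 3.00q.
Set SMC = demand: 58.30 + 3.00q = 252.25 - 2.44q → q* = 35.6526.
The Pigouvian tax equals MEC at q*: 6.16 + 0.28×35.6526 = 16.1427.

tax = 16.14 per unit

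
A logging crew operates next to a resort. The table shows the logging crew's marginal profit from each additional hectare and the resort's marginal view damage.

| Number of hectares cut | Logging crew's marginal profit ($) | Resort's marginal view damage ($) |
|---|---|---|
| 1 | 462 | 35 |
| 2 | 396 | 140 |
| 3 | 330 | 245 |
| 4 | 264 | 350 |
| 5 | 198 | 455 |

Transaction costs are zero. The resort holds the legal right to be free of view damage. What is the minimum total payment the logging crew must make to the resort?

$420

Efficient level: marginal profit ≥ marginal view damage through level 3, so k* = 3.
With the resort holding the right, the logging crew must at least compensate total damage at k*: 35 + 140 + 245 = 420.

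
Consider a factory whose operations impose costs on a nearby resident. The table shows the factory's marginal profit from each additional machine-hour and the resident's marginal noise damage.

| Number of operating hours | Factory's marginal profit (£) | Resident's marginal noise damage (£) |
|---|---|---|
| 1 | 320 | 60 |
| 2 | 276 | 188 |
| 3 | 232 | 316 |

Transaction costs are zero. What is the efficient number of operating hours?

2

Bargaining reaches the level where marginal profit last exceeds marginal noise damage.
That holds through level 2 (276 ≥ 188) but not at 3 (232 < 316).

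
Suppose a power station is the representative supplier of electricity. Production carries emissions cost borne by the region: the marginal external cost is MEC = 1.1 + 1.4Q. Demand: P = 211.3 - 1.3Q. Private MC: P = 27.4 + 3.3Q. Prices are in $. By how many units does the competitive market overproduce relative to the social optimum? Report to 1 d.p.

9.5 units

Market equilibrium (private): 27.4 + 3.3Q = 211.3 - 1.3Q → Q_m = 39.9783.
Social marginal cost = private MC + MEC = 28.5 + 4.7Q.
Set SMC = demand: 28.5 + 4.7Q = 211.3 - 1.3Q → Q* = 30.4667.
Gap = |39.9783 − 30.4667| = 9.5116.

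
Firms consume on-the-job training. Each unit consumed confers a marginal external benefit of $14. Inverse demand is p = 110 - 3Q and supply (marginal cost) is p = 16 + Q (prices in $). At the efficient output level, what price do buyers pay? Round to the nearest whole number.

Social marginal benefit = demand + MEB = 124 - 3Q.
Set SMB = MC: 124 - 3Q = 16 + Q → Q* = 27.0000.
Consumer price on the demand curve at Q*: 110 − 3×27.0000 = 29.0000.

P = $29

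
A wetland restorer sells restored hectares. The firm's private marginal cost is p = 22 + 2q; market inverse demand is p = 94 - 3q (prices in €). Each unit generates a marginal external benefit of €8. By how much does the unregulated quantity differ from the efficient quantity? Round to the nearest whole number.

Market equilibrium (private): 22 + 2q = 94 - 3q → q_m = 14.4000.
Social marginal cost = private MC − MEB = 14 + 2q.
Set SMC = demand: 14 + 2q = 94 - 3q → q* = 16.0000.
Gap = |14.4000 − 16.0000| = 1.6000.

2 units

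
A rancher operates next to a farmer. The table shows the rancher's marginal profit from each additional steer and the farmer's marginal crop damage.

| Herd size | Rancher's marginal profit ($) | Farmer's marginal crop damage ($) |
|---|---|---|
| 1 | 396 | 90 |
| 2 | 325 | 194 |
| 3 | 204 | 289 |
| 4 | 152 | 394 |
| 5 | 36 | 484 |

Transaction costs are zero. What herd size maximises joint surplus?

Bargaining reaches the level where marginal profit last exceeds marginal crop damage.
That holds through level 2 (325 ≥ 194) but not at 3 (204 < 289).

2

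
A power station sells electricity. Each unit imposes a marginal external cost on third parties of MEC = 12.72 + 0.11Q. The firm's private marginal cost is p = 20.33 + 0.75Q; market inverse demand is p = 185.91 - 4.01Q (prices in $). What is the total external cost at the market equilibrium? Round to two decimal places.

Market equilibrium (private): 20.33 + 0.75Q = 185.91 - 4.01Q → Q_m = 34.7857.
Total external cost = ∫₀^{Q_m} (12.72 + 0.11Q) dQ = 12.72×34.7857 + ½×0.11×34.7857² = 509.0266.

$509.03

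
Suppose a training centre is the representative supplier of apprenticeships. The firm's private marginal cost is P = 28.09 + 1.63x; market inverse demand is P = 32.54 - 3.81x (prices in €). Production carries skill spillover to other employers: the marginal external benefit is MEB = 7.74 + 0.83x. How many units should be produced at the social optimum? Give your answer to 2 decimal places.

Social marginal cost = private MC − MEB = 20.35 + 0.80x.
Set SMC = demand: 20.35 + 0.80x = 32.54 - 3.81x → x* = 2.6443.

x* = 2.64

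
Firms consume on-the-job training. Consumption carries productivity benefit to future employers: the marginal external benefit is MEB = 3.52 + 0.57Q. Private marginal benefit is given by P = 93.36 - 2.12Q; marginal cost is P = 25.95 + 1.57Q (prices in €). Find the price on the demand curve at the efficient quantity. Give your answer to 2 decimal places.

Social marginal benefit = demand + MEB = 96.88 - 1.55Q.
Set SMB = MC: 96.88 - 1.55Q = 25.95 + 1.57Q → Q* = 22.7340.
Consumer price on the demand curve at Q*: 93.36 − 2.12×22.7340 = 45.1639.

P = €45.16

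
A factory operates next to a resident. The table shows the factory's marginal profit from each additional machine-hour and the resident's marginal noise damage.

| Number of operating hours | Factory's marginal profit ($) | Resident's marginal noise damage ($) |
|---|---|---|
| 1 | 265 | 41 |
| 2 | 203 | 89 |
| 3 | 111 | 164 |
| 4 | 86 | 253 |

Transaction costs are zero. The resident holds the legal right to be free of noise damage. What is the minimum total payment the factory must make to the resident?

Efficient level: marginal profit ≥ marginal noise damage through level 2, so k* = 2.
With the resident holding the right, the factory must at least compensate total damage at k*: 41 + 89 = 130.

$130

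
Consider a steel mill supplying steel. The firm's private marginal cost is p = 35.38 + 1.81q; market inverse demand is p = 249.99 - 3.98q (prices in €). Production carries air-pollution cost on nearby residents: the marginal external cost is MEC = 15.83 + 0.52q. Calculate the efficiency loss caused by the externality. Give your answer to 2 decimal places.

Market equilibrium (private): 35.38 + 1.81q = 249.99 - 3.98q → q_m = 37.0656.
Social marginal cost = private MC + MEC = 51.21 + 2.33q.
Set SMC = demand: 51.21 + 2.33q = 249.99 - 3.98q → q* = 31.5024.
The welfare-loss triangle has base |q_m − q*| and height MEC(q_m) (the vertical gap between SMC and demand is zero at q* and MEC at q_m).
DWL = ½ × 5.5632 × 35.1041 = 97.6456.

DWL = €97.65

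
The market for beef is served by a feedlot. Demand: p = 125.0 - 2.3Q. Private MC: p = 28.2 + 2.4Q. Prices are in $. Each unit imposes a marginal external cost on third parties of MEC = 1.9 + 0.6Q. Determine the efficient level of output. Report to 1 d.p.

Social marginal cost = private MC + MEC = 30.1 + 3.0Q.
Set SMC = demand: 30.1 + 3.0Q = 125.0 - 2.3Q → Q* = 17.9057.

Q* = 17.9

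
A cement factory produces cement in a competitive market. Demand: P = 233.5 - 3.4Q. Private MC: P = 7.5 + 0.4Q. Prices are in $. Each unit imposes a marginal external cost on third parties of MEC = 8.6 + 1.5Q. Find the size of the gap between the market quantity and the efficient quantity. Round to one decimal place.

Market equilibrium (private): 7.5 + 0.4Q = 233.5 - 3.4Q → Q_m = 59.4737.
Social marginal cost = private MC + MEC = 16.1 + 1.9Q.
Set SMC = demand: 16.1 + 1.9Q = 233.5 - 3.4Q → Q* = 41.0189.
Gap = |59.4737 − 41.0189| = 18.4548.

18.5 units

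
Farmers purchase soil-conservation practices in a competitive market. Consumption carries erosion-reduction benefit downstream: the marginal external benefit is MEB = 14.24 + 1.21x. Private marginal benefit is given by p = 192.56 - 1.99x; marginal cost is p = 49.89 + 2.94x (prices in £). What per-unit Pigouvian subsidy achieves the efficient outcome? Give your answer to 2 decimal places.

subsidy = £65.28 per unit

Social marginal benefit = demand + MEB = 206.80 - 0.78x.
Set SMB = MC: 206.80 - 0.78x = 49.89 + 2.94x → x* = 42.1801.
The Pigouvian subsidy equals MEB at x*: 14.24 + 1.21×42.1801 = 65.2779.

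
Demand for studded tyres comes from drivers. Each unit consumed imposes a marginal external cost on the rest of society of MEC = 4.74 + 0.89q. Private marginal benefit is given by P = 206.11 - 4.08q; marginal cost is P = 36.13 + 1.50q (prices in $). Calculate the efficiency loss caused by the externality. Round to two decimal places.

DWL = $78.40

Market equilibrium (private): 36.13 + 1.50q = 206.11 - 4.08q → q_m = 30.4624.
Social marginal benefit = demand − MEC = 201.37 - 4.97q.
Set SMB = MC: 201.37 - 4.97q = 36.13 + 1.50q → q* = 25.5394.
Between q* and q_m the wedge MC − SMB runs linearly from 0 to MEC(q_m), so the loss is a triangle.
DWL = ½ × 4.9230 × 31.8515 = 78.4025.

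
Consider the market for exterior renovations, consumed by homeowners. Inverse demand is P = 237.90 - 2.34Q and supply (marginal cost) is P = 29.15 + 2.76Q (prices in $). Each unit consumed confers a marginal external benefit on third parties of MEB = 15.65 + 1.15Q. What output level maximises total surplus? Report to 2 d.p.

Q* = 56.81

Social marginal benefit = demand + MEB = 253.55 - 1.19Q.
Set SMB = MC: 253.55 - 1.19Q = 29.15 + 2.76Q → Q* = 56.8101.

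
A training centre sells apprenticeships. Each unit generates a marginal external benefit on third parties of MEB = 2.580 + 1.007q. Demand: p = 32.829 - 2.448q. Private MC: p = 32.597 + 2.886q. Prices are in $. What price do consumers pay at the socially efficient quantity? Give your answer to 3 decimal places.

P = $31.238

Social marginal cost = private MC − MEB = 30.017 + 1.879q.
Set SMC = demand: 30.017 + 1.879q = 32.829 - 2.448q → q* = 0.6499.
Consumer price on the demand curve at q*: 32.829 − 2.448×0.6499 = 31.2380.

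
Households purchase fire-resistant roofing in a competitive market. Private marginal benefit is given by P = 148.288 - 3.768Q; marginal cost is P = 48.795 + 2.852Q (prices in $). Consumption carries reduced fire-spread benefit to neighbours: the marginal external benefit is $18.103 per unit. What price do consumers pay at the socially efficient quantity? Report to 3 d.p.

P = $81.354

Social marginal benefit = demand + MEB = 166.391 - 3.768Q.
Set SMB = MC: 166.391 - 3.768Q = 48.795 + 2.852Q → Q* = 17.7637.
Consumer price on the demand curve at Q*: 148.288 − 3.768×17.7637 = 81.3544.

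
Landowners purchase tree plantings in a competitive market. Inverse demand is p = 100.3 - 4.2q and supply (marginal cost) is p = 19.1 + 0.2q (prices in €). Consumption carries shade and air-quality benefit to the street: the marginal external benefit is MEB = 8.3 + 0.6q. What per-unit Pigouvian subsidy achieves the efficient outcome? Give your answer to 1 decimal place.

Social marginal benefit = demand + MEB = 108.6 - 3.6q.
Set SMB = MC: 108.6 - 3.6q = 19.1 + 0.2q → q* = 23.5526.
The Pigouvian subsidy equals MEB at q*: 8.3 + 0.6×23.5526 = 22.4316.

subsidy = €22.4 per unit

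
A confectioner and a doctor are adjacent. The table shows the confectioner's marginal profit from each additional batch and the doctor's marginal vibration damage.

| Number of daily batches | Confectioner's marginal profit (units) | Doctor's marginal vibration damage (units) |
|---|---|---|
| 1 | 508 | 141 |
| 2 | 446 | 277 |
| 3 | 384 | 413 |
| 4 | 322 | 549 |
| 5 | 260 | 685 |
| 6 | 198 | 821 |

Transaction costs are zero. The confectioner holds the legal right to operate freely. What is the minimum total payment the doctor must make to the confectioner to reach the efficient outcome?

Left alone the confectioner would choose level 6 (marginal profit stays positive).
Efficient level: k* = 2 (marginal profit ≥ marginal vibration damage through 2).
The doctor must at least cover the confectioner's forgone profit from cutting 6→2: 384 + 322 + 260 + 198 = 1164.

1164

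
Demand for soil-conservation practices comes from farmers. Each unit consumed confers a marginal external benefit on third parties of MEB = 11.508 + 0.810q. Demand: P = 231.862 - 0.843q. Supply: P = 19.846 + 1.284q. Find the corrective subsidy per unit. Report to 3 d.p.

subsidy = 148.983 per unit

Social marginal benefit = demand + MEB = 243.370 - 0.033q.
Set SMB = MC: 243.370 - 0.033q = 19.846 + 1.284q → q* = 169.7221.
The Pigouvian subsidy equals MEB at q*: 11.508 + 0.810×169.7221 = 148.9829.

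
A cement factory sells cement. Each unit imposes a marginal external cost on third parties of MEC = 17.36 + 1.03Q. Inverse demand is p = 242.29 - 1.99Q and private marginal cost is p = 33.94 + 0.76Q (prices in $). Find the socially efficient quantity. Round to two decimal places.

Social marginal cost = private MC + MEC = 51.30 + 1.79Q.
Set SMC = demand: 51.30 + 1.79Q = 242.29 - 1.99Q → Q* = 50.5265.

Q* = 50.53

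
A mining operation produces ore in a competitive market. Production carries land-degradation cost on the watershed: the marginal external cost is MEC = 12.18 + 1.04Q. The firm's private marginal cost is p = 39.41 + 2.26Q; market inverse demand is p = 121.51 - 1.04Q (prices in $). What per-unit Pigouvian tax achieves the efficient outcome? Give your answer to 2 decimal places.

tax = $28.94 per unit

Social marginal cost = private MC + MEC = 51.59 + 3.30Q.
Set SMC = demand: 51.59 + 3.30Q = 121.51 - 1.04Q → Q* = 16.1106.
The Pigouvian tax equals MEC at Q*: 12.18 + 1.04×16.1106 = 28.9350.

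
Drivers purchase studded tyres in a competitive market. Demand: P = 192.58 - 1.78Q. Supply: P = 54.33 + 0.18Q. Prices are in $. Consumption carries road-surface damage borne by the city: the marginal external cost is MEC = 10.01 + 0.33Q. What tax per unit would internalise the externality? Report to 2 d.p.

Social marginal benefit = demand − MEC = 182.57 - 2.11Q.
Set SMB = MC: 182.57 - 2.11Q = 54.33 + 0.18Q → Q* = 56.0000.
The Pigouvian tax equals MEC at Q*: 10.01 + 0.33×56.0000 = 28.4900.

tax = $28.49 per unit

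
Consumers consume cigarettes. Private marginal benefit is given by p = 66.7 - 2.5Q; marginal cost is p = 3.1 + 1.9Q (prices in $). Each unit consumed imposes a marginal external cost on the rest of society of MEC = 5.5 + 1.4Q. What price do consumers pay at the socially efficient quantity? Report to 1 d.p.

P = $41.7

Social marginal benefit = demand − MEC = 61.2 - 3.9Q.
Set SMB = MC: 61.2 - 3.9Q = 3.1 + 1.9Q → Q* = 10.0172.
Consumer price on the demand curve at Q*: 66.7 − 2.5×10.0172 = 41.6570.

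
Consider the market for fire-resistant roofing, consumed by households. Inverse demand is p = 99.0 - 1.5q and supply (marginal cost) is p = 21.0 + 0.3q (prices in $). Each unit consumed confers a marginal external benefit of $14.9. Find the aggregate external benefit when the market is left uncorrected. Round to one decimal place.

$645.7

Market equilibrium (private): 21.0 + 0.3q = 99.0 - 1.5q → q_m = 43.3333.
Total external benefit = MEB × q_m = 14.9 × 43.3333 = 645.6662.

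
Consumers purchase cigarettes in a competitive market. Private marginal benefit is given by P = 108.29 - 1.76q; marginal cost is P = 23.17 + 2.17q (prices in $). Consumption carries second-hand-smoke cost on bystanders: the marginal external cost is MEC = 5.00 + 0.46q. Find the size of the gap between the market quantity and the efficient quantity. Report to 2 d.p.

3.41 units

Market equilibrium (private): 23.17 + 2.17q = 108.29 - 1.76q → q_m = 21.6590.
Social marginal benefit = demand − MEC = 103.29 - 2.22q.
Set SMB = MC: 103.29 - 2.22q = 23.17 + 2.17q → q* = 18.2506.
Gap = |21.6590 − 18.2506| = 3.4084.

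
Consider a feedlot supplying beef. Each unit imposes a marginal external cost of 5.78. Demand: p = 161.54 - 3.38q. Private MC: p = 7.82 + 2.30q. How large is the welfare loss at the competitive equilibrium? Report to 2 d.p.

Market equilibrium (private): 7.82 + 2.30q = 161.54 - 3.38q → q_m = 27.0634.
Social marginal cost = private MC + MEC = 13.60 + 2.30q.
Set SMC = demand: 13.60 + 2.30q = 161.54 - 3.38q → q* = 26.0458.
The welfare-loss triangle has base |q_m − q*| and height MEC(q_m) (the vertical gap between SMC and demand is zero at q* and MEC at q_m).
DWL = ½ × 1.0176 × 5.7800 = 2.9409.

DWL = 2.94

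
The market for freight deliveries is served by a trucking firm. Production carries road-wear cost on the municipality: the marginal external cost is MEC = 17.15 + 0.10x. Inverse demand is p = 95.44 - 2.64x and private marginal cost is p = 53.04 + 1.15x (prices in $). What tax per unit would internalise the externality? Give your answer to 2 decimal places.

Social marginal cost = private MC + MEC = 70.19 + 1.25x.
Set SMC = demand: 70.19 + 1.25x = 95.44 - 2.64x → x* = 6.4910.
The Pigouvian tax equals MEC at x*: 17.15 + 0.10×6.4910 = 17.7991.

tax = $17.80 per unit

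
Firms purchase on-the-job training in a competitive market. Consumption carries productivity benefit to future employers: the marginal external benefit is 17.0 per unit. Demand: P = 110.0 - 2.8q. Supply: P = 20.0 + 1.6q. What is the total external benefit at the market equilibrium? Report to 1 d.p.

347.7

Market equilibrium (private): 20.0 + 1.6q = 110.0 - 2.8q → q_m = 20.4545.
Total external benefit = MEB × q_m = 17.0 × 20.4545 = 347.7265.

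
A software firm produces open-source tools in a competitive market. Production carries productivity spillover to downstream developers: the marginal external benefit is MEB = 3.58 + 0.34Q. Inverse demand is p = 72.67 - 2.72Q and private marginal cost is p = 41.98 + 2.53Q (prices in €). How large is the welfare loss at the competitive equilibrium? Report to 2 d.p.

Market equilibrium (private): 41.98 + 2.53Q = 72.67 - 2.72Q → Q_m = 5.8457.
Social marginal cost = private MC − MEB = 38.40 + 2.19Q.
Set SMC = demand: 38.40 + 2.19Q = 72.67 - 2.72Q → Q* = 6.9796.
The loss is the area between SMC and demand from Q* to Q_m; with linear curves that's a triangle of height MEB(Q_m).
DWL = ½ × 1.1339 × 5.5675 = 3.1565.

DWL = €3.16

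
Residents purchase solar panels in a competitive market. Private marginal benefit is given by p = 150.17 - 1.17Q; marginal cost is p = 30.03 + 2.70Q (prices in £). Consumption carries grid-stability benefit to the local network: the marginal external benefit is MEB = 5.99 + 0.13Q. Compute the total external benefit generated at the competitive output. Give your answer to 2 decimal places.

£248.60

Market equilibrium (private): 30.03 + 2.70Q = 150.17 - 1.17Q → Q_m = 31.0439.
Total external benefit = ∫₀^{Q_m} (5.99 + 0.13Q) dQ = 5.99×31.0439 + ½×0.13×31.0439² = 248.5950.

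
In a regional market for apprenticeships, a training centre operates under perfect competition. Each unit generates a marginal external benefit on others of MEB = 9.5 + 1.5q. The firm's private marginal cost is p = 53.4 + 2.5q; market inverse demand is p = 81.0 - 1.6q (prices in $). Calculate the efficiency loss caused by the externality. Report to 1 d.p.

Market equilibrium (private): 53.4 + 2.5q = 81.0 - 1.6q → q_m = 6.7317.
Social marginal cost = private MC − MEB = 43.9 + q.
Set SMC = demand: 43.9 + q = 81.0 - 1.6q → q* = 14.2692.
Between q* and q_m the wedge demand − SMC runs linearly from 0 to MEB(q_m), so the loss is a triangle.
DWL = ½ × 7.5375 × 19.5976 = 73.8585.

DWL = $73.9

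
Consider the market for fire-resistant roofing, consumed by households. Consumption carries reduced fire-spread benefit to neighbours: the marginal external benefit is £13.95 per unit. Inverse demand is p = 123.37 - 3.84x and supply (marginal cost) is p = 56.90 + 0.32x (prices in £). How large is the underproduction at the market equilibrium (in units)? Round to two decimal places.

3.35 units

Market equilibrium (private): 56.90 + 0.32x = 123.37 - 3.84x → x_m = 15.9784.
Social marginal benefit = demand + MEB = 137.32 - 3.84x.
Set SMB = MC: 137.32 - 3.84x = 56.90 + 0.32x → x* = 19.3317.
Gap = |15.9784 − 19.3317| = 3.3533.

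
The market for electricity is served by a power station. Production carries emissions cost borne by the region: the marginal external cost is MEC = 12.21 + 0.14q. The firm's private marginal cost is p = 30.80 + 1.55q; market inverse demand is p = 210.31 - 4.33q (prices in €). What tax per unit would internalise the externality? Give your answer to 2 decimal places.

tax = €16.10 per unit

Social marginal cost = private MC + MEC = 43.01 + 1.69q.
Set SMC = demand: 43.01 + 1.69q = 210.31 - 4.33q → q* = 27.7907.
The Pigouvian tax equals MEC at q*: 12.21 + 0.14×27.7907 = 16.1007.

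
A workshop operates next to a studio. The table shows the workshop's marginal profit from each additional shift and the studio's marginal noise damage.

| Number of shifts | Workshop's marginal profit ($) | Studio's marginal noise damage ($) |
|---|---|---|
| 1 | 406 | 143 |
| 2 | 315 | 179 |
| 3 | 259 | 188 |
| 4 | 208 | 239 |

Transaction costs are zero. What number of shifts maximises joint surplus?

Bargaining reaches the level where marginal profit last exceeds marginal noise damage.
That holds through level 3 (259 ≥ 188) but not at 4 (208 < 239).

3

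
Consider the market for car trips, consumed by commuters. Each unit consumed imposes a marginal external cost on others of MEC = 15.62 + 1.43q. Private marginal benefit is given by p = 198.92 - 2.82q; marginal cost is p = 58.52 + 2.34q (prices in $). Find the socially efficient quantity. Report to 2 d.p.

Social marginal benefit = demand − MEC = 183.30 - 4.25q.
Set SMB = MC: 183.30 - 4.25q = 58.52 + 2.34q → q* = 18.9347.

q* = 18.93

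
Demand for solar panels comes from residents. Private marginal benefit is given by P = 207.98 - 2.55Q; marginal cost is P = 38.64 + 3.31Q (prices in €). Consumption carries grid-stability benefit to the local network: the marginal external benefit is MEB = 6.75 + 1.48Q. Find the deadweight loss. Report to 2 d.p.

Market equilibrium (private): 38.64 + 3.31Q = 207.98 - 2.55Q → Q_m = 28.8976.
Social marginal benefit = demand + MEB = 214.73 - 1.07Q.
Set SMB = MC: 214.73 - 1.07Q = 38.64 + 3.31Q → Q* = 40.2032.
The welfare-loss triangle has base |Q_m − Q*| and height MEB(Q_m) (the vertical gap between SMB and MC is zero at Q* and MEB at Q_m).
DWL = ½ × 11.3056 × 49.5185 = 279.9182.

DWL = €279.92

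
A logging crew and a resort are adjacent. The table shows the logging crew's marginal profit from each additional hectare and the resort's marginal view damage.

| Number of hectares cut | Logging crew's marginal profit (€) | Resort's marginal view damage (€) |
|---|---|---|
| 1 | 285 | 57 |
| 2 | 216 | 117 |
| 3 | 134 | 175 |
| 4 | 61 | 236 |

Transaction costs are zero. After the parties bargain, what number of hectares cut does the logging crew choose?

2

Bargaining reaches the level where marginal profit last exceeds marginal view damage.
That holds through level 2 (216 ≥ 117) but not at 3 (134 < 175).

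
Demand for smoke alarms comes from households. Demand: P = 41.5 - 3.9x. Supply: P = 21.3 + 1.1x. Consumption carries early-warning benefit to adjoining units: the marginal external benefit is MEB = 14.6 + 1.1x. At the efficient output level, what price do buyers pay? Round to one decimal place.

Social marginal benefit = demand + MEB = 56.1 - 2.8x.
Set SMB = MC: 56.1 - 2.8x = 21.3 + 1.1x → x* = 8.9231.
Consumer price on the demand curve at x*: 41.5 − 3.9×8.9231 = 6.6999.

P = 6.7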